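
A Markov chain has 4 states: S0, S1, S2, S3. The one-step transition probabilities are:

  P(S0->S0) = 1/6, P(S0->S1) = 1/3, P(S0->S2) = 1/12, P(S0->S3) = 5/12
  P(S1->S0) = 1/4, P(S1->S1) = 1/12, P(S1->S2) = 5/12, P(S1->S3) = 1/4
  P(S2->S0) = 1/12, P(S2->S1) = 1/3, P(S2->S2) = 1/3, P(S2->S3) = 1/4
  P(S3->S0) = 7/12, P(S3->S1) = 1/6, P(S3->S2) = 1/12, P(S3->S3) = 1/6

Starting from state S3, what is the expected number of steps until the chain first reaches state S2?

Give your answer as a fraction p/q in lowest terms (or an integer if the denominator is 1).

Answer: 2748/421

Derivation:
Let h_i = expected steps to first reach S2 from state i.
Boundary: h_S2 = 0.
First-step equations for the other states:
  h_S0 = 1 + 1/6*h_S0 + 1/3*h_S1 + 1/12*h_S2 + 5/12*h_S3
  h_S1 = 1 + 1/4*h_S0 + 1/12*h_S1 + 5/12*h_S2 + 1/4*h_S3
  h_S3 = 1 + 7/12*h_S0 + 1/6*h_S1 + 1/12*h_S2 + 1/6*h_S3

Substituting h_S2 = 0 and rearranging gives the linear system (I - Q) h = 1:
  [5/6, -1/3, -5/12] . (h_S0, h_S1, h_S3) = 1
  [-1/4, 11/12, -1/4] . (h_S0, h_S1, h_S3) = 1
  [-7/12, -1/6, 5/6] . (h_S0, h_S1, h_S3) = 1

Solving yields:
  h_S0 = 2652/421
  h_S1 = 1932/421
  h_S3 = 2748/421

Starting state is S3, so the expected hitting time is h_S3 = 2748/421.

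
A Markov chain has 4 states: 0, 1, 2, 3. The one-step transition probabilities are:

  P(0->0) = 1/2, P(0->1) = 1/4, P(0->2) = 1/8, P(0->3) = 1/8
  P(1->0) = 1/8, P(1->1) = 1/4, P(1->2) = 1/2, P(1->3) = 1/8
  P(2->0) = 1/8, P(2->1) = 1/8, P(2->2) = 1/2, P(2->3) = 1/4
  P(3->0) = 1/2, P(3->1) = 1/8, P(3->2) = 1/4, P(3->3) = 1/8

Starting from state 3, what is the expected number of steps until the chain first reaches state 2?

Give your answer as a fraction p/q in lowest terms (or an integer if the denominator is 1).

Let h_i = expected steps to first reach 2 from state i.
Boundary: h_2 = 0.
First-step equations for the other states:
  h_0 = 1 + 1/2*h_0 + 1/4*h_1 + 1/8*h_2 + 1/8*h_3
  h_1 = 1 + 1/8*h_0 + 1/4*h_1 + 1/2*h_2 + 1/8*h_3
  h_3 = 1 + 1/2*h_0 + 1/8*h_1 + 1/4*h_2 + 1/8*h_3

Substituting h_2 = 0 and rearranging gives the linear system (I - Q) h = 1:
  [1/2, -1/4, -1/8] . (h_0, h_1, h_3) = 1
  [-1/8, 3/4, -1/8] . (h_0, h_1, h_3) = 1
  [-1/2, -1/8, 7/8] . (h_0, h_1, h_3) = 1

Solving yields:
  h_0 = 512/117
  h_1 = 320/117
  h_3 = 472/117

Starting state is 3, so the expected hitting time is h_3 = 472/117.

Answer: 472/117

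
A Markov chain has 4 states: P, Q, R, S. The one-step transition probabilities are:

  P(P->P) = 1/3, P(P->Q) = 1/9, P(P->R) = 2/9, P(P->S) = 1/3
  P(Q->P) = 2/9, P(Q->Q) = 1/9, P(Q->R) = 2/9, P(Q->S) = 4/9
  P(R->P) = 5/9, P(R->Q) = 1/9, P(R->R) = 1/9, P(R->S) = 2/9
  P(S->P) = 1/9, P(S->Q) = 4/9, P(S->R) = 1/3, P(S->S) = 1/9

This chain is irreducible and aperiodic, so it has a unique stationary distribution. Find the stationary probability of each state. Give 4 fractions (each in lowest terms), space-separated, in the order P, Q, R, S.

The stationary distribution satisfies pi = pi * P, i.e.:
  pi_P = 1/3*pi_P + 2/9*pi_Q + 5/9*pi_R + 1/9*pi_S
  pi_Q = 1/9*pi_P + 1/9*pi_Q + 1/9*pi_R + 4/9*pi_S
  pi_R = 2/9*pi_P + 2/9*pi_Q + 1/9*pi_R + 1/3*pi_S
  pi_S = 1/3*pi_P + 4/9*pi_Q + 2/9*pi_R + 1/9*pi_S
with normalization: pi_P + pi_Q + pi_R + pi_S = 1.

Using the first 3 balance equations plus normalization, the linear system A*pi = b is:
  [-2/3, 2/9, 5/9, 1/9] . pi = 0
  [1/9, -8/9, 1/9, 4/9] . pi = 0
  [2/9, 2/9, -8/9, 1/3] . pi = 0
  [1, 1, 1, 1] . pi = 1

Solving yields:
  pi_P = 292/969
  pi_Q = 65/323
  pi_R = 220/969
  pi_S = 262/969

Verification (pi * P):
  292/969*1/3 + 65/323*2/9 + 220/969*5/9 + 262/969*1/9 = 292/969 = pi_P  (ok)
  292/969*1/9 + 65/323*1/9 + 220/969*1/9 + 262/969*4/9 = 65/323 = pi_Q  (ok)
  292/969*2/9 + 65/323*2/9 + 220/969*1/9 + 262/969*1/3 = 220/969 = pi_R  (ok)
  292/969*1/3 + 65/323*4/9 + 220/969*2/9 + 262/969*1/9 = 262/969 = pi_S  (ok)

Answer: 292/969 65/323 220/969 262/969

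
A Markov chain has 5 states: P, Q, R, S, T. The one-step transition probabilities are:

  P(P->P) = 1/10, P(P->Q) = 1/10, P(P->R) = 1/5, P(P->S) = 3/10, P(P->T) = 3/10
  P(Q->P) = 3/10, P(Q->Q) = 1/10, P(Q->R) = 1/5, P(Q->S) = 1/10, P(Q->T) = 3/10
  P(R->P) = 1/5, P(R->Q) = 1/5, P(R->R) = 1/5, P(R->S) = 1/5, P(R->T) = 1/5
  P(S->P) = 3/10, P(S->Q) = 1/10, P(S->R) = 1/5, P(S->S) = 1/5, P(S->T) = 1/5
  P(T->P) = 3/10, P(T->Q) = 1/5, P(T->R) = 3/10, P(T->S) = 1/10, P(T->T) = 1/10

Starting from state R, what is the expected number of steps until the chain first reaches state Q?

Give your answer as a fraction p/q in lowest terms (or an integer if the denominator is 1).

Let h_i = expected steps to first reach Q from state i.
Boundary: h_Q = 0.
First-step equations for the other states:
  h_P = 1 + 1/10*h_P + 1/10*h_Q + 1/5*h_R + 3/10*h_S + 3/10*h_T
  h_R = 1 + 1/5*h_P + 1/5*h_Q + 1/5*h_R + 1/5*h_S + 1/5*h_T
  h_S = 1 + 3/10*h_P + 1/10*h_Q + 1/5*h_R + 1/5*h_S + 1/5*h_T
  h_T = 1 + 3/10*h_P + 1/5*h_Q + 3/10*h_R + 1/10*h_S + 1/10*h_T

Substituting h_Q = 0 and rearranging gives the linear system (I - Q) h = 1:
  [9/10, -1/5, -3/10, -3/10] . (h_P, h_R, h_S, h_T) = 1
  [-1/5, 4/5, -1/5, -1/5] . (h_P, h_R, h_S, h_T) = 1
  [-3/10, -1/5, 4/5, -1/5] . (h_P, h_R, h_S, h_T) = 1
  [-3/10, -3/10, -1/10, 9/10] . (h_P, h_R, h_S, h_T) = 1

Solving yields:
  h_P = 655/94
  h_R = 595/94
  h_S = 1321/188
  h_T = 1189/188

Starting state is R, so the expected hitting time is h_R = 595/94.

Answer: 595/94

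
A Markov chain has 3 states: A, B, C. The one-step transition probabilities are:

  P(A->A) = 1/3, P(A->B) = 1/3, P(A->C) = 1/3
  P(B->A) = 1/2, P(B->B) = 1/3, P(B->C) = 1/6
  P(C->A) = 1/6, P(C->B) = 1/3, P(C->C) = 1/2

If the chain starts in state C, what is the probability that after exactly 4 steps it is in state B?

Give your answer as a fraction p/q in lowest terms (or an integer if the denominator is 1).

Answer: 1/3

Derivation:
Computing P^4 by repeated multiplication:
P^1 =
  A: [1/3, 1/3, 1/3]
  B: [1/2, 1/3, 1/6]
  C: [1/6, 1/3, 1/2]
P^2 =
  A: [1/3, 1/3, 1/3]
  B: [13/36, 1/3, 11/36]
  C: [11/36, 1/3, 13/36]
P^3 =
  A: [1/3, 1/3, 1/3]
  B: [73/216, 1/3, 71/216]
  C: [71/216, 1/3, 73/216]
P^4 =
  A: [1/3, 1/3, 1/3]
  B: [433/1296, 1/3, 431/1296]
  C: [431/1296, 1/3, 433/1296]

(P^4)[C -> B] = 1/3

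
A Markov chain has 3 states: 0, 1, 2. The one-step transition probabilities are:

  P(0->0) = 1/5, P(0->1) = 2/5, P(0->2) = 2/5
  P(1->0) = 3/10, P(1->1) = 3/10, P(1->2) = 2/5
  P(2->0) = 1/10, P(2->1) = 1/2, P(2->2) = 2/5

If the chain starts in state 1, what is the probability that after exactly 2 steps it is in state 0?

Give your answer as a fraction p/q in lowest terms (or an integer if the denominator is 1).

Answer: 19/100

Derivation:
Computing P^2 by repeated multiplication:
P^1 =
  0: [1/5, 2/5, 2/5]
  1: [3/10, 3/10, 2/5]
  2: [1/10, 1/2, 2/5]
P^2 =
  0: [1/5, 2/5, 2/5]
  1: [19/100, 41/100, 2/5]
  2: [21/100, 39/100, 2/5]

(P^2)[1 -> 0] = 19/100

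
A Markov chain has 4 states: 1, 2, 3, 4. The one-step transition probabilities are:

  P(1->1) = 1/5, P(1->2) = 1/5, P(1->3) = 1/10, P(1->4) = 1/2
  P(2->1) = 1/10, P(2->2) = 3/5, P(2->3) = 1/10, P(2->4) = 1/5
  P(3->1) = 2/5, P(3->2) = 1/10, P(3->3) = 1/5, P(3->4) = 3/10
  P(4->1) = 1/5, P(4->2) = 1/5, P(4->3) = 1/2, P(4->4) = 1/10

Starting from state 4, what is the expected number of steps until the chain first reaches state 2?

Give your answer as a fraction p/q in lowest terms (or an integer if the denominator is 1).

Answer: 230/39

Derivation:
Let h_i = expected steps to first reach 2 from state i.
Boundary: h_2 = 0.
First-step equations for the other states:
  h_1 = 1 + 1/5*h_1 + 1/5*h_2 + 1/10*h_3 + 1/2*h_4
  h_3 = 1 + 2/5*h_1 + 1/10*h_2 + 1/5*h_3 + 3/10*h_4
  h_4 = 1 + 1/5*h_1 + 1/5*h_2 + 1/2*h_3 + 1/10*h_4

Substituting h_2 = 0 and rearranging gives the linear system (I - Q) h = 1:
  [4/5, -1/10, -1/2] . (h_1, h_3, h_4) = 1
  [-2/5, 4/5, -3/10] . (h_1, h_3, h_4) = 1
  [-1/5, -1/2, 9/10] . (h_1, h_3, h_4) = 1

Solving yields:
  h_1 = 670/117
  h_3 = 740/117
  h_4 = 230/39

Starting state is 4, so the expected hitting time is h_4 = 230/39.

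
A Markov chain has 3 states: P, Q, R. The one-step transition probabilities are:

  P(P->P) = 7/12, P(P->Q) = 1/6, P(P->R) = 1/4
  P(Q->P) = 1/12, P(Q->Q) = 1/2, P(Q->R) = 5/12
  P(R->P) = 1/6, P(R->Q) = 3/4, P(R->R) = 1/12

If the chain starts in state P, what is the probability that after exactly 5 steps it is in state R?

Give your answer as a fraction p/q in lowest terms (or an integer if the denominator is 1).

Computing P^5 by repeated multiplication:
P^1 =
  P: [7/12, 1/6, 1/4]
  Q: [1/12, 1/2, 5/12]
  R: [1/6, 3/4, 1/12]
P^2 =
  P: [19/48, 53/144, 17/72]
  Q: [23/144, 83/144, 19/72]
  R: [25/144, 67/144, 13/36]
P^3 =
  P: [65/216, 41/96, 235/864]
  Q: [5/27, 443/864, 29/96]
  R: [173/864, 115/216, 77/288]
P^4 =
  P: [2659/10368, 4849/10368, 715/2592]
  Q: [695/3456, 5327/10368, 739/2592]
  R: [79/384, 5185/10368, 1525/5184]
P^5 =
  P: [14591/62208, 7519/15552, 1949/6912]
  Q: [12917/62208, 1307/2592, 17923/62208]
  R: [3277/15552, 10471/20736, 17687/62208]

(P^5)[P -> R] = 1949/6912

Answer: 1949/6912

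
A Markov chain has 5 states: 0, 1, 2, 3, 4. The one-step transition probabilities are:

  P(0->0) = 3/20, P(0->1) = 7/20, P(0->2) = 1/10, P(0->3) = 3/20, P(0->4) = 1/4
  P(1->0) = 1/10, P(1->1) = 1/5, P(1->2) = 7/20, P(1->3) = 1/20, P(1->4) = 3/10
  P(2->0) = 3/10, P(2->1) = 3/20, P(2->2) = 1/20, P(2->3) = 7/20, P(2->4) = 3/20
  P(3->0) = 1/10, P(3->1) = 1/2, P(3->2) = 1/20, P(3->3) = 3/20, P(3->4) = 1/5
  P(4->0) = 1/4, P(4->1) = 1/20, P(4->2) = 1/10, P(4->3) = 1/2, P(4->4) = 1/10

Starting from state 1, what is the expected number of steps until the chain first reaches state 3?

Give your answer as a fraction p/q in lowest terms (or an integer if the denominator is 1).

Answer: 18560/4159

Derivation:
Let h_i = expected steps to first reach 3 from state i.
Boundary: h_3 = 0.
First-step equations for the other states:
  h_0 = 1 + 3/20*h_0 + 7/20*h_1 + 1/10*h_2 + 3/20*h_3 + 1/4*h_4
  h_1 = 1 + 1/10*h_0 + 1/5*h_1 + 7/20*h_2 + 1/20*h_3 + 3/10*h_4
  h_2 = 1 + 3/10*h_0 + 3/20*h_1 + 1/20*h_2 + 7/20*h_3 + 3/20*h_4
  h_4 = 1 + 1/4*h_0 + 1/20*h_1 + 1/10*h_2 + 1/2*h_3 + 1/10*h_4

Substituting h_3 = 0 and rearranging gives the linear system (I - Q) h = 1:
  [17/20, -7/20, -1/10, -1/4] . (h_0, h_1, h_2, h_4) = 1
  [-1/10, 4/5, -7/20, -3/10] . (h_0, h_1, h_2, h_4) = 1
  [-3/10, -3/20, 19/20, -3/20] . (h_0, h_1, h_2, h_4) = 1
  [-1/4, -1/20, -1/10, 9/10] . (h_0, h_1, h_2, h_4) = 1

Solving yields:
  h_0 = 17900/4159
  h_1 = 18560/4159
  h_2 = 14900/4159
  h_4 = 12280/4159

Starting state is 1, so the expected hitting time is h_1 = 18560/4159.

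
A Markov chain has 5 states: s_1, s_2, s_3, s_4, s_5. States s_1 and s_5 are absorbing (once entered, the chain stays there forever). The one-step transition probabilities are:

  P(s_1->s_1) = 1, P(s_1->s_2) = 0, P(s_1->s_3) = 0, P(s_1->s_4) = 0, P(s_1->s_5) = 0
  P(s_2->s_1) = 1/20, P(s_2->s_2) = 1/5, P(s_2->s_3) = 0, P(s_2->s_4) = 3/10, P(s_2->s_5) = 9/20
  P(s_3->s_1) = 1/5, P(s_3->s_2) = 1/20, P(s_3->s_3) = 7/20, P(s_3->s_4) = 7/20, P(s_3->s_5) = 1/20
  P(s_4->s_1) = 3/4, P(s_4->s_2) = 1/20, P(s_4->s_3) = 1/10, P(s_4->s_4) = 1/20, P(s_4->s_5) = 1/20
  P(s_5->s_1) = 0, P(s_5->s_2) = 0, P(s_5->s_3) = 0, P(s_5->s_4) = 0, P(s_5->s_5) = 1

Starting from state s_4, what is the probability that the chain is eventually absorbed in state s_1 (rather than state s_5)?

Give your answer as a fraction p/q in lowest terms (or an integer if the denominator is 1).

Let a_i = P(absorbed in s_1 | start in state i).
Boundary conditions: a_s_1 = 1, a_s_5 = 0.
For each transient state i, a_i = sum_j P(i->j) * a_j:
  a_s_2 = 1/20*a_s_1 + 1/5*a_s_2 + 0*a_s_3 + 3/10*a_s_4 + 9/20*a_s_5
  a_s_3 = 1/5*a_s_1 + 1/20*a_s_2 + 7/20*a_s_3 + 7/20*a_s_4 + 1/20*a_s_5
  a_s_4 = 3/4*a_s_1 + 1/20*a_s_2 + 1/10*a_s_3 + 1/20*a_s_4 + 1/20*a_s_5

Substituting a_s_1 = 1 and a_s_5 = 0, rearrange to (I - Q) a = r where r[i] = P(i -> s_1):
  [4/5, 0, -3/10] . (a_s_2, a_s_3, a_s_4) = 1/20
  [-1/20, 13/20, -7/20] . (a_s_2, a_s_3, a_s_4) = 1/5
  [-1/20, -1/10, 19/20] . (a_s_2, a_s_3, a_s_4) = 3/4

Solving yields:
  a_s_2 = 1451/3638
  a_s_3 = 1494/1819
  a_s_4 = 3263/3638

Starting state is s_4, so the absorption probability is a_s_4 = 3263/3638.

Answer: 3263/3638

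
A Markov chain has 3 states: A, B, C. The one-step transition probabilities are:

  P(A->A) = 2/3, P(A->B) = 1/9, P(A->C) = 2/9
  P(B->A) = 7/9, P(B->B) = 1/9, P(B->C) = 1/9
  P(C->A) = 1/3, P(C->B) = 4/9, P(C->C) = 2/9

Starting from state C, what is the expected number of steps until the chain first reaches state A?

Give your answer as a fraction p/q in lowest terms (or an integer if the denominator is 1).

Answer: 27/13

Derivation:
Let h_i = expected steps to first reach A from state i.
Boundary: h_A = 0.
First-step equations for the other states:
  h_B = 1 + 7/9*h_A + 1/9*h_B + 1/9*h_C
  h_C = 1 + 1/3*h_A + 4/9*h_B + 2/9*h_C

Substituting h_A = 0 and rearranging gives the linear system (I - Q) h = 1:
  [8/9, -1/9] . (h_B, h_C) = 1
  [-4/9, 7/9] . (h_B, h_C) = 1

Solving yields:
  h_B = 18/13
  h_C = 27/13

Starting state is C, so the expected hitting time is h_C = 27/13.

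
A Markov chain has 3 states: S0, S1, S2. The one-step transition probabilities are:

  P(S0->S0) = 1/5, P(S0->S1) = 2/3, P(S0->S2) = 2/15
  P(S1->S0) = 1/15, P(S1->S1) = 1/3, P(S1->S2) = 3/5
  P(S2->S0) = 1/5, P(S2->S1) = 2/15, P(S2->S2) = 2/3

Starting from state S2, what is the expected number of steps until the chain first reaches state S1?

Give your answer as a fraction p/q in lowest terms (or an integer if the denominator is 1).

Let h_i = expected steps to first reach S1 from state i.
Boundary: h_S1 = 0.
First-step equations for the other states:
  h_S0 = 1 + 1/5*h_S0 + 2/3*h_S1 + 2/15*h_S2
  h_S2 = 1 + 1/5*h_S0 + 2/15*h_S1 + 2/3*h_S2

Substituting h_S1 = 0 and rearranging gives the linear system (I - Q) h = 1:
  [4/5, -2/15] . (h_S0, h_S2) = 1
  [-1/5, 1/3] . (h_S0, h_S2) = 1

Solving yields:
  h_S0 = 35/18
  h_S2 = 25/6

Starting state is S2, so the expected hitting time is h_S2 = 25/6.

Answer: 25/6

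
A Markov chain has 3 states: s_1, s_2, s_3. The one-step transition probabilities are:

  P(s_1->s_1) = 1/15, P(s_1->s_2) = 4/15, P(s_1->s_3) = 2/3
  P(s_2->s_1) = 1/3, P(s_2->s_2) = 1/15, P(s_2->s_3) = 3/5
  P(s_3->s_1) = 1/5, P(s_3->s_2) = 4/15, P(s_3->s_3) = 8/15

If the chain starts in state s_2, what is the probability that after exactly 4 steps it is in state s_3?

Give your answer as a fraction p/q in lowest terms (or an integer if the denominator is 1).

Computing P^4 by repeated multiplication:
P^1 =
  s_1: [1/15, 4/15, 2/3]
  s_2: [1/3, 1/15, 3/5]
  s_3: [1/5, 4/15, 8/15]
P^2 =
  s_1: [17/75, 16/75, 14/25]
  s_2: [37/225, 19/75, 131/225]
  s_3: [47/225, 16/75, 26/45]
P^3 =
  s_1: [223/1125, 28/125, 26/45]
  s_2: [143/675, 27/125, 1931/3375]
  s_3: [677/3375, 28/125, 1942/3375]
P^4 =
  s_1: [3433/16875, 416/1875, 9698/16875]
  s_2: [10153/50625, 419/1875, 29159/50625]
  s_3: [10283/50625, 416/1875, 5822/10125]

(P^4)[s_2 -> s_3] = 29159/50625

Answer: 29159/50625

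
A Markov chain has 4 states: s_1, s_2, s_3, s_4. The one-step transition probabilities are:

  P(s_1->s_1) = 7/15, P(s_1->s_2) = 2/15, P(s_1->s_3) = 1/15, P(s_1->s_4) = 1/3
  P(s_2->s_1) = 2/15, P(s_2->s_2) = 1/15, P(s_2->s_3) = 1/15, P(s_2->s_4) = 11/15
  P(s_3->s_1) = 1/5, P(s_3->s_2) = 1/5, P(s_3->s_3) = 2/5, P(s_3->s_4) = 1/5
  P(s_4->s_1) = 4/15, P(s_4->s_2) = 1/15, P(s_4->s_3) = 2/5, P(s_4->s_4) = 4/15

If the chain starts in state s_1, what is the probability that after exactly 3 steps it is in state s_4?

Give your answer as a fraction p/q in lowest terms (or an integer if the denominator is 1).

Computing P^3 by repeated multiplication:
P^1 =
  s_1: [7/15, 2/15, 1/15, 1/3]
  s_2: [2/15, 1/15, 1/15, 11/15]
  s_3: [1/5, 1/5, 2/5, 1/5]
  s_4: [4/15, 1/15, 2/5, 4/15]
P^2 =
  s_1: [76/225, 8/75, 1/5, 16/45]
  s_2: [7/25, 19/225, 1/3, 68/225]
  s_3: [19/75, 2/15, 4/15, 26/75]
  s_4: [64/225, 31/225, 13/45, 13/45]
P^3 =
  s_1: [23/75, 391/3375, 34/135, 1099/3375]
  s_2: [976/3375, 146/1125, 188/675, 1021/3375]
  s_3: [317/1125, 134/1125, 61/225, 41/125]
  s_4: [193/675, 419/3375, 7/27, 124/375]

(P^3)[s_1 -> s_4] = 1099/3375

Answer: 1099/3375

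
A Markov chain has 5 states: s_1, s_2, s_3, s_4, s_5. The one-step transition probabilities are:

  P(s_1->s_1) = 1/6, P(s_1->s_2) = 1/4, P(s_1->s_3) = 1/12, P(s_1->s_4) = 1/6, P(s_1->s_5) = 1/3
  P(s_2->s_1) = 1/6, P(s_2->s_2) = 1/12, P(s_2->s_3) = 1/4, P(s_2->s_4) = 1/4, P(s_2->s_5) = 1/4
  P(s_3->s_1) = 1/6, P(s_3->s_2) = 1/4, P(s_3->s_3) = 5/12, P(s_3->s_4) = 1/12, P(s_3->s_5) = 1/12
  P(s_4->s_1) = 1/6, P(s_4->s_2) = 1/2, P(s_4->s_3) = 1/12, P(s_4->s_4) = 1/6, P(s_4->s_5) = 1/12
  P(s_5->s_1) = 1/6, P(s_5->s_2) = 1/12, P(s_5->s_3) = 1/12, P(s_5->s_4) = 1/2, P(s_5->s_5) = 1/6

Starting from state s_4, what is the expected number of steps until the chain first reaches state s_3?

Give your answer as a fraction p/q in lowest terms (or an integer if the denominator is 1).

Let h_i = expected steps to first reach s_3 from state i.
Boundary: h_s_3 = 0.
First-step equations for the other states:
  h_s_1 = 1 + 1/6*h_s_1 + 1/4*h_s_2 + 1/12*h_s_3 + 1/6*h_s_4 + 1/3*h_s_5
  h_s_2 = 1 + 1/6*h_s_1 + 1/12*h_s_2 + 1/4*h_s_3 + 1/4*h_s_4 + 1/4*h_s_5
  h_s_4 = 1 + 1/6*h_s_1 + 1/2*h_s_2 + 1/12*h_s_3 + 1/6*h_s_4 + 1/12*h_s_5
  h_s_5 = 1 + 1/6*h_s_1 + 1/12*h_s_2 + 1/12*h_s_3 + 1/2*h_s_4 + 1/6*h_s_5

Substituting h_s_3 = 0 and rearranging gives the linear system (I - Q) h = 1:
  [5/6, -1/4, -1/6, -1/3] . (h_s_1, h_s_2, h_s_4, h_s_5) = 1
  [-1/6, 11/12, -1/4, -1/4] . (h_s_1, h_s_2, h_s_4, h_s_5) = 1
  [-1/6, -1/2, 5/6, -1/12] . (h_s_1, h_s_2, h_s_4, h_s_5) = 1
  [-1/6, -1/12, -1/2, 5/6] . (h_s_1, h_s_2, h_s_4, h_s_5) = 1

Solving yields:
  h_s_1 = 820/101
  h_s_2 = 700/101
  h_s_4 = 788/101
  h_s_5 = 828/101

Starting state is s_4, so the expected hitting time is h_s_4 = 788/101.

Answer: 788/101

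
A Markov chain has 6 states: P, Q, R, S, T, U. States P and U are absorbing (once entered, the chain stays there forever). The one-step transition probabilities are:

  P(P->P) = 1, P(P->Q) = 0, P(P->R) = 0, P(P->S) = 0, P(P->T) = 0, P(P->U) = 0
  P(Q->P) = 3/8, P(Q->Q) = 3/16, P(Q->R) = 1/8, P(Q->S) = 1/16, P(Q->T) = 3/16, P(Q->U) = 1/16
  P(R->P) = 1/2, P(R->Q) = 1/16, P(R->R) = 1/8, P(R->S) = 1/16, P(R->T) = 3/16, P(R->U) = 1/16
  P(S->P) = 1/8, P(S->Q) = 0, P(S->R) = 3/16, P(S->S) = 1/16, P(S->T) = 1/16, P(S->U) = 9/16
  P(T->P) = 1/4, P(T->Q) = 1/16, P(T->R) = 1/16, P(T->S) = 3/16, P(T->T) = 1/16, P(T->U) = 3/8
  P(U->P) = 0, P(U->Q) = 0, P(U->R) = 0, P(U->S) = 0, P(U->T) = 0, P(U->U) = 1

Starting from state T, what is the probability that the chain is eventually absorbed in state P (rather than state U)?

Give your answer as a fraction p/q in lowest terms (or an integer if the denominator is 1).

Let a_i = P(absorbed in P | start in state i).
Boundary conditions: a_P = 1, a_U = 0.
For each transient state i, a_i = sum_j P(i->j) * a_j:
  a_Q = 3/8*a_P + 3/16*a_Q + 1/8*a_R + 1/16*a_S + 3/16*a_T + 1/16*a_U
  a_R = 1/2*a_P + 1/16*a_Q + 1/8*a_R + 1/16*a_S + 3/16*a_T + 1/16*a_U
  a_S = 1/8*a_P + 0*a_Q + 3/16*a_R + 1/16*a_S + 1/16*a_T + 9/16*a_U
  a_T = 1/4*a_P + 1/16*a_Q + 1/16*a_R + 3/16*a_S + 1/16*a_T + 3/8*a_U

Substituting a_P = 1 and a_U = 0, rearrange to (I - Q) a = r where r[i] = P(i -> P):
  [13/16, -1/8, -1/16, -3/16] . (a_Q, a_R, a_S, a_T) = 3/8
  [-1/16, 7/8, -1/16, -3/16] . (a_Q, a_R, a_S, a_T) = 1/2
  [0, -3/16, 15/16, -1/16] . (a_Q, a_R, a_S, a_T) = 1/8
  [-1/16, -1/16, -3/16, 15/16] . (a_Q, a_R, a_S, a_T) = 1/4

Solving yields:
  a_Q = 2179/3131
  a_R = 2298/3131
  a_S = 1931/6262
  a_T = 2653/6262

Starting state is T, so the absorption probability is a_T = 2653/6262.

Answer: 2653/6262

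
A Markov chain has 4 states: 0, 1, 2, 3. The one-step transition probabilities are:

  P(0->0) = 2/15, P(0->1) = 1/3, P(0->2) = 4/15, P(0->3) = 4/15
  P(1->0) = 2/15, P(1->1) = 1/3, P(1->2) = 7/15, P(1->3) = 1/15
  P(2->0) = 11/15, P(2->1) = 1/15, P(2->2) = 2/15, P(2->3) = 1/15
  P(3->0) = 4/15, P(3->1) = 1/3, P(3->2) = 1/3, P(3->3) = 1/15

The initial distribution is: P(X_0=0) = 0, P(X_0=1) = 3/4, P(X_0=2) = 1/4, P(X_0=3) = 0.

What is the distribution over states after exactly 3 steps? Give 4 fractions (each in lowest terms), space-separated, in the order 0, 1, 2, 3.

Propagating the distribution step by step (d_{t+1} = d_t * P):
d_0 = (0=0, 1=3/4, 2=1/4, 3=0)
  d_1[0] = 0*2/15 + 3/4*2/15 + 1/4*11/15 + 0*4/15 = 17/60
  d_1[1] = 0*1/3 + 3/4*1/3 + 1/4*1/15 + 0*1/3 = 4/15
  d_1[2] = 0*4/15 + 3/4*7/15 + 1/4*2/15 + 0*1/3 = 23/60
  d_1[3] = 0*4/15 + 3/4*1/15 + 1/4*1/15 + 0*1/15 = 1/15
d_1 = (0=17/60, 1=4/15, 2=23/60, 3=1/15)
  d_2[0] = 17/60*2/15 + 4/15*2/15 + 23/60*11/15 + 1/15*4/15 = 67/180
  d_2[1] = 17/60*1/3 + 4/15*1/3 + 23/60*1/15 + 1/15*1/3 = 52/225
  d_2[2] = 17/60*4/15 + 4/15*7/15 + 23/60*2/15 + 1/15*1/3 = 41/150
  d_2[3] = 17/60*4/15 + 4/15*1/15 + 23/60*1/15 + 1/15*1/15 = 37/300
d_2 = (0=67/180, 1=52/225, 2=41/150, 3=37/300)
  d_3[0] = 67/180*2/15 + 52/225*2/15 + 41/150*11/15 + 37/300*4/15 = 353/1125
  d_3[1] = 67/180*1/3 + 52/225*1/3 + 41/150*1/15 + 37/300*1/3 = 293/1125
  d_3[2] = 67/180*4/15 + 52/225*7/15 + 41/150*2/15 + 37/300*1/3 = 427/1500
  d_3[3] = 67/180*4/15 + 52/225*1/15 + 41/150*1/15 + 37/300*1/15 = 127/900
d_3 = (0=353/1125, 1=293/1125, 2=427/1500, 3=127/900)

Answer: 353/1125 293/1125 427/1500 127/900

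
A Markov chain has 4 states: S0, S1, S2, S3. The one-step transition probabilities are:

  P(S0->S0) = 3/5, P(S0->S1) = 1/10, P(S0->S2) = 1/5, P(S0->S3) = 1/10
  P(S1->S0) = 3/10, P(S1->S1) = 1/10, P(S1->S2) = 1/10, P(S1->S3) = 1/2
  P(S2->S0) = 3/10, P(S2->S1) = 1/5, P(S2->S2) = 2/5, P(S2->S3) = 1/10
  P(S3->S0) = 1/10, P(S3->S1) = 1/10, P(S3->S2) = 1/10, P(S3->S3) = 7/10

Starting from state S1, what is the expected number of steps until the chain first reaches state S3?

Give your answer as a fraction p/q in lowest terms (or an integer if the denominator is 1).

Let h_i = expected steps to first reach S3 from state i.
Boundary: h_S3 = 0.
First-step equations for the other states:
  h_S0 = 1 + 3/5*h_S0 + 1/10*h_S1 + 1/5*h_S2 + 1/10*h_S3
  h_S1 = 1 + 3/10*h_S0 + 1/10*h_S1 + 1/10*h_S2 + 1/2*h_S3
  h_S2 = 1 + 3/10*h_S0 + 1/5*h_S1 + 2/5*h_S2 + 1/10*h_S3

Substituting h_S3 = 0 and rearranging gives the linear system (I - Q) h = 1:
  [2/5, -1/10, -1/5] . (h_S0, h_S1, h_S2) = 1
  [-3/10, 9/10, -1/10] . (h_S0, h_S1, h_S2) = 1
  [-3/10, -1/5, 3/5] . (h_S0, h_S1, h_S2) = 1

Solving yields:
  h_S0 = 810/121
  h_S1 = 490/121
  h_S2 = 70/11

Starting state is S1, so the expected hitting time is h_S1 = 490/121.

Answer: 490/121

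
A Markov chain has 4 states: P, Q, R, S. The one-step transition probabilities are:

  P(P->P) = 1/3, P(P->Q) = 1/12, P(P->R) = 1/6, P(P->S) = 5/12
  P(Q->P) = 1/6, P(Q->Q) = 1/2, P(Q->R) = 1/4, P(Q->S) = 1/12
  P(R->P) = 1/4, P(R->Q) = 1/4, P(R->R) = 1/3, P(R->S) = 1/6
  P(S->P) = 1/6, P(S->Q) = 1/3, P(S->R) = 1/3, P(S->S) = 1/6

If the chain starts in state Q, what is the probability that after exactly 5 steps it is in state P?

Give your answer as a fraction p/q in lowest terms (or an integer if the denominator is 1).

Answer: 18817/82944

Derivation:
Computing P^5 by repeated multiplication:
P^1 =
  P: [1/3, 1/12, 1/6, 5/12]
  Q: [1/6, 1/2, 1/4, 1/12]
  R: [1/4, 1/4, 1/3, 1/6]
  S: [1/6, 1/3, 1/3, 1/6]
P^2 =
  P: [17/72, 1/4, 13/48, 35/144]
  Q: [31/144, 17/48, 19/72, 1/6]
  R: [17/72, 41/144, 13/48, 5/24]
  S: [2/9, 23/72, 5/18, 13/72]
P^3 =
  P: [395/1728, 169/576, 59/216, 59/288]
  Q: [97/432, 547/1728, 463/1728, 55/288]
  R: [395/1728, 517/1728, 467/1728, 349/1728]
  S: [49/216, 133/432, 233/864, 169/864]
P^4 =
  P: [2359/10368, 6269/20736, 5615/20736, 689/3456]
  Q: [1565/6912, 6379/20736, 69/256, 4073/20736]
  R: [1571/6912, 1049/3456, 5605/20736, 1031/5184]
  S: [2353/10368, 3167/10368, 1399/5184, 1025/5184]
P^5 =
  P: [18841/82944, 75713/248832, 7471/27648, 49357/248832]
  Q: [18817/82944, 19007/62208, 67175/248832, 24589/124416]
  R: [56503/248832, 18947/62208, 2801/10368, 16439/82944]
  S: [1765/7776, 37949/124416, 33599/124416, 6157/31104]

(P^5)[Q -> P] = 18817/82944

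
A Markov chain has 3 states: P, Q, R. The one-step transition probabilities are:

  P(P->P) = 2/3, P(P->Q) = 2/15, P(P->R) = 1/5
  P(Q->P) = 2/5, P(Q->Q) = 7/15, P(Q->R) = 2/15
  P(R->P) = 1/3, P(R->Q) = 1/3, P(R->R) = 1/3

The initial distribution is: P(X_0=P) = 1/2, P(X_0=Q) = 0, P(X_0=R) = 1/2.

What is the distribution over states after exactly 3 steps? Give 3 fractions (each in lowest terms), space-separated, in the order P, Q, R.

Propagating the distribution step by step (d_{t+1} = d_t * P):
d_0 = (P=1/2, Q=0, R=1/2)
  d_1[P] = 1/2*2/3 + 0*2/5 + 1/2*1/3 = 1/2
  d_1[Q] = 1/2*2/15 + 0*7/15 + 1/2*1/3 = 7/30
  d_1[R] = 1/2*1/5 + 0*2/15 + 1/2*1/3 = 4/15
d_1 = (P=1/2, Q=7/30, R=4/15)
  d_2[P] = 1/2*2/3 + 7/30*2/5 + 4/15*1/3 = 116/225
  d_2[Q] = 1/2*2/15 + 7/30*7/15 + 4/15*1/3 = 119/450
  d_2[R] = 1/2*1/5 + 7/30*2/15 + 4/15*1/3 = 11/50
d_2 = (P=116/225, Q=119/450, R=11/50)
  d_3[P] = 116/225*2/3 + 119/450*2/5 + 11/50*1/3 = 3529/6750
  d_3[Q] = 116/225*2/15 + 119/450*7/15 + 11/50*1/3 = 896/3375
  d_3[R] = 116/225*1/5 + 119/450*2/15 + 11/50*1/3 = 1429/6750
d_3 = (P=3529/6750, Q=896/3375, R=1429/6750)

Answer: 3529/6750 896/3375 1429/6750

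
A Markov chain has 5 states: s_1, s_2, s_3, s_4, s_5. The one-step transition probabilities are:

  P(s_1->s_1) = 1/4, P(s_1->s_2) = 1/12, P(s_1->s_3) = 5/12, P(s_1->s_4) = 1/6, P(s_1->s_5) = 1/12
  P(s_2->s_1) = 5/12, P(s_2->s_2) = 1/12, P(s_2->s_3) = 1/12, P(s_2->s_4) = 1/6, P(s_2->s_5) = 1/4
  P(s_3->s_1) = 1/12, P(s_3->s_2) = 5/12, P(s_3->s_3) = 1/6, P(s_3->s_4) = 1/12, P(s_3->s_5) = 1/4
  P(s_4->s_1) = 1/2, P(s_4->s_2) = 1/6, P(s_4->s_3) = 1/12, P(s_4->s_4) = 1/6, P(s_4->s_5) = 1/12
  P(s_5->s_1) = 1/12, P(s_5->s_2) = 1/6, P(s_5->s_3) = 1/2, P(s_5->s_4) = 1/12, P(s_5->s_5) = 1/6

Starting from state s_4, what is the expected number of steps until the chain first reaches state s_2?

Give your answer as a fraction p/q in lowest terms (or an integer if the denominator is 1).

Answer: 3300/683

Derivation:
Let h_i = expected steps to first reach s_2 from state i.
Boundary: h_s_2 = 0.
First-step equations for the other states:
  h_s_1 = 1 + 1/4*h_s_1 + 1/12*h_s_2 + 5/12*h_s_3 + 1/6*h_s_4 + 1/12*h_s_5
  h_s_3 = 1 + 1/12*h_s_1 + 5/12*h_s_2 + 1/6*h_s_3 + 1/12*h_s_4 + 1/4*h_s_5
  h_s_4 = 1 + 1/2*h_s_1 + 1/6*h_s_2 + 1/12*h_s_3 + 1/6*h_s_4 + 1/12*h_s_5
  h_s_5 = 1 + 1/12*h_s_1 + 1/6*h_s_2 + 1/2*h_s_3 + 1/12*h_s_4 + 1/6*h_s_5

Substituting h_s_2 = 0 and rearranging gives the linear system (I - Q) h = 1:
  [3/4, -5/12, -1/6, -1/12] . (h_s_1, h_s_3, h_s_4, h_s_5) = 1
  [-1/12, 5/6, -1/12, -1/4] . (h_s_1, h_s_3, h_s_4, h_s_5) = 1
  [-1/2, -1/12, 5/6, -1/12] . (h_s_1, h_s_3, h_s_4, h_s_5) = 1
  [-1/12, -1/2, -1/12, 5/6] . (h_s_1, h_s_3, h_s_4, h_s_5) = 1

Solving yields:
  h_s_1 = 3264/683
  h_s_3 = 2340/683
  h_s_4 = 3300/683
  h_s_5 = 2880/683

Starting state is s_4, so the expected hitting time is h_s_4 = 3300/683.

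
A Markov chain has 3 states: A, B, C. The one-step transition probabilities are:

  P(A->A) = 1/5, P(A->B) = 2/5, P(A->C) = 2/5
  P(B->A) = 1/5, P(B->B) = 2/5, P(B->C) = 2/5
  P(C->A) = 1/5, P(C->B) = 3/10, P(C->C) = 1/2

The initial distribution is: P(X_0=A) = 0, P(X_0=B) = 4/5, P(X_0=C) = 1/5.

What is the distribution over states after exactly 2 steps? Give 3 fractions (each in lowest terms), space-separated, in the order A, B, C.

Propagating the distribution step by step (d_{t+1} = d_t * P):
d_0 = (A=0, B=4/5, C=1/5)
  d_1[A] = 0*1/5 + 4/5*1/5 + 1/5*1/5 = 1/5
  d_1[B] = 0*2/5 + 4/5*2/5 + 1/5*3/10 = 19/50
  d_1[C] = 0*2/5 + 4/5*2/5 + 1/5*1/2 = 21/50
d_1 = (A=1/5, B=19/50, C=21/50)
  d_2[A] = 1/5*1/5 + 19/50*1/5 + 21/50*1/5 = 1/5
  d_2[B] = 1/5*2/5 + 19/50*2/5 + 21/50*3/10 = 179/500
  d_2[C] = 1/5*2/5 + 19/50*2/5 + 21/50*1/2 = 221/500
d_2 = (A=1/5, B=179/500, C=221/500)

Answer: 1/5 179/500 221/500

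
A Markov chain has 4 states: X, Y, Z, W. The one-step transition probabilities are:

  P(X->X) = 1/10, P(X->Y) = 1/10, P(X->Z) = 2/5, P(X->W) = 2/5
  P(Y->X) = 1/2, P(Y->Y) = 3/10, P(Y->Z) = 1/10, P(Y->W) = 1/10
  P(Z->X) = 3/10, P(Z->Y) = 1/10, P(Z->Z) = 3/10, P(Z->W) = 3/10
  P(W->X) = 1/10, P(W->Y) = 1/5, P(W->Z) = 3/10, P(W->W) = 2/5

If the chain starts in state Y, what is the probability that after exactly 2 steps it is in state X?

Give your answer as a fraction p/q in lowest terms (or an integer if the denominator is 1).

Computing P^2 by repeated multiplication:
P^1 =
  X: [1/10, 1/10, 2/5, 2/5]
  Y: [1/2, 3/10, 1/10, 1/10]
  Z: [3/10, 1/10, 3/10, 3/10]
  W: [1/10, 1/5, 3/10, 2/5]
P^2 =
  X: [11/50, 4/25, 29/100, 33/100]
  Y: [6/25, 17/100, 29/100, 3/10]
  Z: [1/5, 3/20, 31/100, 17/50]
  W: [6/25, 9/50, 27/100, 31/100]

(P^2)[Y -> X] = 6/25

Answer: 6/25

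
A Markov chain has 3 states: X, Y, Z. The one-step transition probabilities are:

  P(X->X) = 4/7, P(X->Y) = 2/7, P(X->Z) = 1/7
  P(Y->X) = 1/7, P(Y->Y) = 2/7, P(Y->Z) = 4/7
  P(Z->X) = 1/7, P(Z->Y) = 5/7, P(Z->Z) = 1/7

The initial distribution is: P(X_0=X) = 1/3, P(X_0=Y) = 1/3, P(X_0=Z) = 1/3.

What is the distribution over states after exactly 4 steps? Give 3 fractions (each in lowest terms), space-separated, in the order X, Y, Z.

Answer: 607/2401 1013/2401 781/2401

Derivation:
Propagating the distribution step by step (d_{t+1} = d_t * P):
d_0 = (X=1/3, Y=1/3, Z=1/3)
  d_1[X] = 1/3*4/7 + 1/3*1/7 + 1/3*1/7 = 2/7
  d_1[Y] = 1/3*2/7 + 1/3*2/7 + 1/3*5/7 = 3/7
  d_1[Z] = 1/3*1/7 + 1/3*4/7 + 1/3*1/7 = 2/7
d_1 = (X=2/7, Y=3/7, Z=2/7)
  d_2[X] = 2/7*4/7 + 3/7*1/7 + 2/7*1/7 = 13/49
  d_2[Y] = 2/7*2/7 + 3/7*2/7 + 2/7*5/7 = 20/49
  d_2[Z] = 2/7*1/7 + 3/7*4/7 + 2/7*1/7 = 16/49
d_2 = (X=13/49, Y=20/49, Z=16/49)
  d_3[X] = 13/49*4/7 + 20/49*1/7 + 16/49*1/7 = 88/343
  d_3[Y] = 13/49*2/7 + 20/49*2/7 + 16/49*5/7 = 146/343
  d_3[Z] = 13/49*1/7 + 20/49*4/7 + 16/49*1/7 = 109/343
d_3 = (X=88/343, Y=146/343, Z=109/343)
  d_4[X] = 88/343*4/7 + 146/343*1/7 + 109/343*1/7 = 607/2401
  d_4[Y] = 88/343*2/7 + 146/343*2/7 + 109/343*5/7 = 1013/2401
  d_4[Z] = 88/343*1/7 + 146/343*4/7 + 109/343*1/7 = 781/2401
d_4 = (X=607/2401, Y=1013/2401, Z=781/2401)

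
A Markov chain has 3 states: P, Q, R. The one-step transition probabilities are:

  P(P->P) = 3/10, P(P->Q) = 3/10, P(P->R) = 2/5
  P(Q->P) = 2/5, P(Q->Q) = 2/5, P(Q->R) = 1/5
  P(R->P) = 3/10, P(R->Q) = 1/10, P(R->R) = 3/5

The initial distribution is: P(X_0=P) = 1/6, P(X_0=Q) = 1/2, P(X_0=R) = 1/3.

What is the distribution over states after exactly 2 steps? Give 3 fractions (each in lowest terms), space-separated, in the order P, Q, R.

Answer: 197/600 51/200 5/12

Derivation:
Propagating the distribution step by step (d_{t+1} = d_t * P):
d_0 = (P=1/6, Q=1/2, R=1/3)
  d_1[P] = 1/6*3/10 + 1/2*2/5 + 1/3*3/10 = 7/20
  d_1[Q] = 1/6*3/10 + 1/2*2/5 + 1/3*1/10 = 17/60
  d_1[R] = 1/6*2/5 + 1/2*1/5 + 1/3*3/5 = 11/30
d_1 = (P=7/20, Q=17/60, R=11/30)
  d_2[P] = 7/20*3/10 + 17/60*2/5 + 11/30*3/10 = 197/600
  d_2[Q] = 7/20*3/10 + 17/60*2/5 + 11/30*1/10 = 51/200
  d_2[R] = 7/20*2/5 + 17/60*1/5 + 11/30*3/5 = 5/12
d_2 = (P=197/600, Q=51/200, R=5/12)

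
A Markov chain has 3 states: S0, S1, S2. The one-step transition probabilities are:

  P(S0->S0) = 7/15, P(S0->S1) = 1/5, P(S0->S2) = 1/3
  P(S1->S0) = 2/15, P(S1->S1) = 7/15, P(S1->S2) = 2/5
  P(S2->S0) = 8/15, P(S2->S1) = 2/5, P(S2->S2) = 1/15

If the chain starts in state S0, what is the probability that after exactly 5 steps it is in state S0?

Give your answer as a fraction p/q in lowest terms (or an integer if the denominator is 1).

Computing P^5 by repeated multiplication:
P^1 =
  S0: [7/15, 1/5, 1/3]
  S1: [2/15, 7/15, 2/5]
  S2: [8/15, 2/5, 1/15]
P^2 =
  S0: [19/45, 8/25, 58/225]
  S1: [76/225, 91/225, 58/225]
  S2: [76/225, 8/25, 77/225]
P^3 =
  S0: [1273/3375, 379/1125, 193/675]
  S1: [1178/3375, 1213/3375, 328/1125]
  S2: [1292/3375, 398/1125, 889/3375]
P^4 =
  S0: [3781/10125, 1952/5625, 14152/50625]
  S1: [18544/50625, 17929/50625, 14152/50625]
  S2: [18544/50625, 1952/5625, 14513/50625]
P^5 =
  S0: [280687/759375, 88201/253125, 42817/151875]
  S1: [278882/759375, 266047/759375, 71482/253125]
  S2: [281048/759375, 88562/253125, 212641/759375]

(P^5)[S0 -> S0] = 280687/759375

Answer: 280687/759375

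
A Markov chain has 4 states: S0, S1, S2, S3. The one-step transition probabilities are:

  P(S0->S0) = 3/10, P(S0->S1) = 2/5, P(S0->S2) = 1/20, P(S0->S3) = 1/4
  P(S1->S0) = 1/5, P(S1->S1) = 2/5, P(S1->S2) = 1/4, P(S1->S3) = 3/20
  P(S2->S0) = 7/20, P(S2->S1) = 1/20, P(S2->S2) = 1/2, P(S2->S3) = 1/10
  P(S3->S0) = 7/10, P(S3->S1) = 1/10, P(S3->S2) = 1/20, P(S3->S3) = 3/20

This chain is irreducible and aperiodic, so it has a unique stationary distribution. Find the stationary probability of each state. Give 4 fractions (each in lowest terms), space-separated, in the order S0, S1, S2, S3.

The stationary distribution satisfies pi = pi * P, i.e.:
  pi_S0 = 3/10*pi_S0 + 1/5*pi_S1 + 7/20*pi_S2 + 7/10*pi_S3
  pi_S1 = 2/5*pi_S0 + 2/5*pi_S1 + 1/20*pi_S2 + 1/10*pi_S3
  pi_S2 = 1/20*pi_S0 + 1/4*pi_S1 + 1/2*pi_S2 + 1/20*pi_S3
  pi_S3 = 1/4*pi_S0 + 3/20*pi_S1 + 1/10*pi_S2 + 3/20*pi_S3
with normalization: pi_S0 + pi_S1 + pi_S2 + pi_S3 = 1.

Using the first 3 balance equations plus normalization, the linear system A*pi = b is:
  [-7/10, 1/5, 7/20, 7/10] . pi = 0
  [2/5, -3/5, 1/20, 1/10] . pi = 0
  [1/20, 1/4, -1/2, 1/20] . pi = 0
  [1, 1, 1, 1] . pi = 1

Solving yields:
  pi_S0 = 462/1313
  pi_S1 = 735/2626
  pi_S2 = 253/1313
  pi_S3 = 461/2626

Verification (pi * P):
  462/1313*3/10 + 735/2626*1/5 + 253/1313*7/20 + 461/2626*7/10 = 462/1313 = pi_S0  (ok)
  462/1313*2/5 + 735/2626*2/5 + 253/1313*1/20 + 461/2626*1/10 = 735/2626 = pi_S1  (ok)
  462/1313*1/20 + 735/2626*1/4 + 253/1313*1/2 + 461/2626*1/20 = 253/1313 = pi_S2  (ok)
  462/1313*1/4 + 735/2626*3/20 + 253/1313*1/10 + 461/2626*3/20 = 461/2626 = pi_S3  (ok)

Answer: 462/1313 735/2626 253/1313 461/2626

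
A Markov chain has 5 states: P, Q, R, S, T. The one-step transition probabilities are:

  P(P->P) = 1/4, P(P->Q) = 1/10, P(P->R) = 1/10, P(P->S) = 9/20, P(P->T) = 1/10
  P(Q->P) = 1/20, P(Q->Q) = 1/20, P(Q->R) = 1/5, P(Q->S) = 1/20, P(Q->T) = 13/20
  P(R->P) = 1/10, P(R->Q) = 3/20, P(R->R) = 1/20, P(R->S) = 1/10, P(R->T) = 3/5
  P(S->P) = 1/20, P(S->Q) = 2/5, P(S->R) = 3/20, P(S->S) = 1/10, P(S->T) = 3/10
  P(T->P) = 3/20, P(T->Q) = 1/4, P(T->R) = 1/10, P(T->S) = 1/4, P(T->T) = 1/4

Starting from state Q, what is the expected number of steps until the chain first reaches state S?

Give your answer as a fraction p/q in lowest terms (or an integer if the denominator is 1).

Answer: 108080/20267

Derivation:
Let h_i = expected steps to first reach S from state i.
Boundary: h_S = 0.
First-step equations for the other states:
  h_P = 1 + 1/4*h_P + 1/10*h_Q + 1/10*h_R + 9/20*h_S + 1/10*h_T
  h_Q = 1 + 1/20*h_P + 1/20*h_Q + 1/5*h_R + 1/20*h_S + 13/20*h_T
  h_R = 1 + 1/10*h_P + 3/20*h_Q + 1/20*h_R + 1/10*h_S + 3/5*h_T
  h_T = 1 + 3/20*h_P + 1/4*h_Q + 1/10*h_R + 1/4*h_S + 1/4*h_T

Substituting h_S = 0 and rearranging gives the linear system (I - Q) h = 1:
  [3/4, -1/10, -1/10, -1/10] . (h_P, h_Q, h_R, h_T) = 1
  [-1/20, 19/20, -1/5, -13/20] . (h_P, h_Q, h_R, h_T) = 1
  [-1/10, -3/20, 19/20, -3/5] . (h_P, h_Q, h_R, h_T) = 1
  [-3/20, -1/4, -1/10, 3/4] . (h_P, h_Q, h_R, h_T) = 1

Solving yields:
  h_P = 67100/20267
  h_Q = 108080/20267
  h_R = 102380/20267
  h_T = 90120/20267

Starting state is Q, so the expected hitting time is h_Q = 108080/20267.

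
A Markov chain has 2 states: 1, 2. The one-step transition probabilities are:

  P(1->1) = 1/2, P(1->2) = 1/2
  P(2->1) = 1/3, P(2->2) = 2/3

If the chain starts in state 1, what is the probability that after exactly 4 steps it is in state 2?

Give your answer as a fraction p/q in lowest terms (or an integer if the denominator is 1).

Answer: 259/432

Derivation:
Computing P^4 by repeated multiplication:
P^1 =
  1: [1/2, 1/2]
  2: [1/3, 2/3]
P^2 =
  1: [5/12, 7/12]
  2: [7/18, 11/18]
P^3 =
  1: [29/72, 43/72]
  2: [43/108, 65/108]
P^4 =
  1: [173/432, 259/432]
  2: [259/648, 389/648]

(P^4)[1 -> 2] = 259/432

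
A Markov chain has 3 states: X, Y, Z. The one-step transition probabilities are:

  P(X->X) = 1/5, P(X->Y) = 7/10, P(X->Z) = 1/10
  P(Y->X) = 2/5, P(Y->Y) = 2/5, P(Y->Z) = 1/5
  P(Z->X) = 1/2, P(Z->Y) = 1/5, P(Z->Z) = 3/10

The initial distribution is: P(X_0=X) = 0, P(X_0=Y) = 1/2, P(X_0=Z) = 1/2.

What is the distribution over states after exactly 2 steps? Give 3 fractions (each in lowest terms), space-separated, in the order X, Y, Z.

Propagating the distribution step by step (d_{t+1} = d_t * P):
d_0 = (X=0, Y=1/2, Z=1/2)
  d_1[X] = 0*1/5 + 1/2*2/5 + 1/2*1/2 = 9/20
  d_1[Y] = 0*7/10 + 1/2*2/5 + 1/2*1/5 = 3/10
  d_1[Z] = 0*1/10 + 1/2*1/5 + 1/2*3/10 = 1/4
d_1 = (X=9/20, Y=3/10, Z=1/4)
  d_2[X] = 9/20*1/5 + 3/10*2/5 + 1/4*1/2 = 67/200
  d_2[Y] = 9/20*7/10 + 3/10*2/5 + 1/4*1/5 = 97/200
  d_2[Z] = 9/20*1/10 + 3/10*1/5 + 1/4*3/10 = 9/50
d_2 = (X=67/200, Y=97/200, Z=9/50)

Answer: 67/200 97/200 9/50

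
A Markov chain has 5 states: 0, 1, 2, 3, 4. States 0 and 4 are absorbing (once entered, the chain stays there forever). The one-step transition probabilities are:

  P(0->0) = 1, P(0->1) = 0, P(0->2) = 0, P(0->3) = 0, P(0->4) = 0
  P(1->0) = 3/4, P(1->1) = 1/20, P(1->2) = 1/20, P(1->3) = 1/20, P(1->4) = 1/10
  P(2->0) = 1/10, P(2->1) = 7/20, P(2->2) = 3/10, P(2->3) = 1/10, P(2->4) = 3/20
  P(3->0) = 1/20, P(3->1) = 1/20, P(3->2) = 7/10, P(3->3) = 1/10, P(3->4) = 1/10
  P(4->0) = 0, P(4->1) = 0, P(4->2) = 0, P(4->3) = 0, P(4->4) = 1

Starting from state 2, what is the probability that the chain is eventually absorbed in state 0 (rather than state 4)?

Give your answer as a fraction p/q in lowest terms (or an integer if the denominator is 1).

Let a_i = P(absorbed in 0 | start in state i).
Boundary conditions: a_0 = 1, a_4 = 0.
For each transient state i, a_i = sum_j P(i->j) * a_j:
  a_1 = 3/4*a_0 + 1/20*a_1 + 1/20*a_2 + 1/20*a_3 + 1/10*a_4
  a_2 = 1/10*a_0 + 7/20*a_1 + 3/10*a_2 + 1/10*a_3 + 3/20*a_4
  a_3 = 1/20*a_0 + 1/20*a_1 + 7/10*a_2 + 1/10*a_3 + 1/10*a_4

Substituting a_0 = 1 and a_4 = 0, rearrange to (I - Q) a = r where r[i] = P(i -> 0):
  [19/20, -1/20, -1/20] . (a_1, a_2, a_3) = 3/4
  [-7/20, 7/10, -1/10] . (a_1, a_2, a_3) = 1/10
  [-1/20, -7/10, 9/10] . (a_1, a_2, a_3) = 1/20

Solving yields:
  a_1 = 215/251
  a_2 = 2647/4016
  a_3 = 2473/4016

Starting state is 2, so the absorption probability is a_2 = 2647/4016.

Answer: 2647/4016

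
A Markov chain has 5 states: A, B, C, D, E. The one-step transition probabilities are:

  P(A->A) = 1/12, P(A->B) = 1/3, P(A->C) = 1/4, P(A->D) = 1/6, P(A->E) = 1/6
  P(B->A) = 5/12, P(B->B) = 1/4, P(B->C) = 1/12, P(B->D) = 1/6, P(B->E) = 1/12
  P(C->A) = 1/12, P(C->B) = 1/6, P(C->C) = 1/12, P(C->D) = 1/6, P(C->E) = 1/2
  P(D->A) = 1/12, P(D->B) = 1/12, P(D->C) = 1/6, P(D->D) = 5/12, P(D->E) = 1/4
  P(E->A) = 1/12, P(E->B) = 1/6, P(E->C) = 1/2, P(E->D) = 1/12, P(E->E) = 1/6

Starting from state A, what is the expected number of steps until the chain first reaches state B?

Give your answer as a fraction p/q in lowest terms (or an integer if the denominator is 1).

Let h_i = expected steps to first reach B from state i.
Boundary: h_B = 0.
First-step equations for the other states:
  h_A = 1 + 1/12*h_A + 1/3*h_B + 1/4*h_C + 1/6*h_D + 1/6*h_E
  h_C = 1 + 1/12*h_A + 1/6*h_B + 1/12*h_C + 1/6*h_D + 1/2*h_E
  h_D = 1 + 1/12*h_A + 1/12*h_B + 1/6*h_C + 5/12*h_D + 1/4*h_E
  h_E = 1 + 1/12*h_A + 1/6*h_B + 1/2*h_C + 1/12*h_D + 1/6*h_E

Substituting h_B = 0 and rearranging gives the linear system (I - Q) h = 1:
  [11/12, -1/4, -1/6, -1/6] . (h_A, h_C, h_D, h_E) = 1
  [-1/12, 11/12, -1/6, -1/2] . (h_A, h_C, h_D, h_E) = 1
  [-1/12, -1/6, 7/12, -1/4] . (h_A, h_C, h_D, h_E) = 1
  [-1/12, -1/2, -1/12, 5/6] . (h_A, h_C, h_D, h_E) = 1

Solving yields:
  h_A = 8484/1675
  h_C = 10152/1675
  h_D = 11304/1675
  h_E = 2016/335

Starting state is A, so the expected hitting time is h_A = 8484/1675.

Answer: 8484/1675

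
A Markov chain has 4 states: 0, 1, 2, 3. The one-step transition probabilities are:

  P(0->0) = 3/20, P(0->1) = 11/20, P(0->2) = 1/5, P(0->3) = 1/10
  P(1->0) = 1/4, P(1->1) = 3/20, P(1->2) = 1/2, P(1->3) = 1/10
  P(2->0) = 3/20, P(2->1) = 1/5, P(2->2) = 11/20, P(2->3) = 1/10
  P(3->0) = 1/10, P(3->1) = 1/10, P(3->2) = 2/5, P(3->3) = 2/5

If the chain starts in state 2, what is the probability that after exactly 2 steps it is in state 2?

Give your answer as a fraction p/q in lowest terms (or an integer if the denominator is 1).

Computing P^2 by repeated multiplication:
P^1 =
  0: [3/20, 11/20, 1/5, 1/10]
  1: [1/4, 3/20, 1/2, 1/10]
  2: [3/20, 1/5, 11/20, 1/10]
  3: [1/10, 1/10, 2/5, 2/5]
P^2 =
  0: [1/5, 43/200, 91/200, 13/100]
  1: [4/25, 27/100, 11/25, 13/100]
  2: [33/200, 93/400, 189/400, 13/100]
  3: [7/50, 19/100, 9/20, 11/50]

(P^2)[2 -> 2] = 189/400

Answer: 189/400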